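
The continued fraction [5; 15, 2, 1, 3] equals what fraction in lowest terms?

Using pₖ = aₖpₖ₋₁ + pₖ₋₂ and qₖ = aₖqₖ₋₁ + qₖ₋₂:
  k=0: a=5, p=5, q=1
  k=1: a=15, p=76, q=15
  k=2: a=2, p=157, q=31
  k=3: a=1, p=233, q=46
  k=4: a=3, p=856, q=169

856/169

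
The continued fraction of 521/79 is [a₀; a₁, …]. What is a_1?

521 = 6·79 + 47   →  a_0 = 6
79 = 1·47 + 32   →  a_1 = 1

1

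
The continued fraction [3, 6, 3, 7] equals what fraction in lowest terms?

439/139

Fold from the inside: start with 7/1.
  3 + 1/7 = 22/7
  6 + 7/22 = 139/22
  3 + 22/139 = 439/139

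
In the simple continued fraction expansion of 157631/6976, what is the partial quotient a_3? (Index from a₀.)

157631 = 22·6976 + 4159   →  a_0 = 22
6976 = 1·4159 + 2817   →  a_1 = 1
4159 = 1·2817 + 1342   →  a_2 = 1
2817 = 2·1342 + 133   →  a_3 = 2

2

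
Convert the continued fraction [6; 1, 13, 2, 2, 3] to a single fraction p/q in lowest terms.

Using pₖ = aₖpₖ₋₁ + pₖ₋₂ and qₖ = aₖqₖ₋₁ + qₖ₋₂:
  k=0: a=6, p=6, q=1
  k=1: a=1, p=7, q=1
  k=2: a=13, p=97, q=14
  k=3: a=2, p=201, q=29
  k=4: a=2, p=499, q=72
  k=5: a=3, p=1698, q=245

1698/245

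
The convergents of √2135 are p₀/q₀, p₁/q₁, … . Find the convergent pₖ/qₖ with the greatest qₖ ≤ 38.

1571/34

√2135 = [46; 4, 1, 5, 1, 4, 92, …] (period length 6).
Convergents:
  p_0/q_0 = 46/1
  p_1/q_1 = 185/4
  p_2/q_2 = 231/5
  p_3/q_3 = 1340/29
  p_4/q_4 = 1571/34
  p_5/q_5 = 7624/165
q_4 = 34 ≤ 38 < 165 = q_5, so the answer is 1571/34.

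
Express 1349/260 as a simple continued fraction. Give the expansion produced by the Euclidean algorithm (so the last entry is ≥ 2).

1349 = 5·260 + 49
260 = 5·49 + 15
49 = 3·15 + 4
15 = 3·4 + 3
4 = 1·3 + 1
3 = 3·1 + 0  (stop)
So 1349/260 = [5; 5, 3, 3, 1, 3].

[5; 5, 3, 3, 1, 3]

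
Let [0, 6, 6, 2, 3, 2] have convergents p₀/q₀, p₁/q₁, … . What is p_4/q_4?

45/277

Using pₖ = aₖpₖ₋₁ + pₖ₋₂, qₖ = aₖqₖ₋₁ + qₖ₋₂ (with p₋₁=1, p₋₂=0, q₋₁=0, q₋₂=1):
  k=0: a=0, p=0, q=1
  k=1: a=6, p=1, q=6
  k=2: a=6, p=6, q=37
  k=3: a=2, p=13, q=80
  k=4: a=3, p=45, q=277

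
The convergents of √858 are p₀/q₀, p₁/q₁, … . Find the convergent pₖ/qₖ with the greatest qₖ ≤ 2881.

√858 = [29; 3, 2, 3, 58, …] (period length 4).
Convergents:
  p_0/q_0 = 29/1
  p_1/q_1 = 88/3
  p_2/q_2 = 205/7
  p_3/q_3 = 703/24
  p_4/q_4 = 40979/1399
  p_5/q_5 = 123640/4221
q_4 = 1399 ≤ 2881 < 4221 = q_5, so the answer is 40979/1399.

40979/1399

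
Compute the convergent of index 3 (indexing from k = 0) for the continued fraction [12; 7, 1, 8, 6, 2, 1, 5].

861/71

Using pₖ = aₖpₖ₋₁ + pₖ₋₂, qₖ = aₖqₖ₋₁ + qₖ₋₂ (with p₋₁=1, p₋₂=0, q₋₁=0, q₋₂=1):
  k=0: a=12, p=12, q=1
  k=1: a=7, p=85, q=7
  k=2: a=1, p=97, q=8
  k=3: a=8, p=861, q=71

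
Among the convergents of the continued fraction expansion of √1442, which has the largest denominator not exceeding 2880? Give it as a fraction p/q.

108187/2849

√1442 = [37; 1, 36, 1, 74, …] (period length 4).
Convergents:
  p_0/q_0 = 37/1
  p_1/q_1 = 38/1
  p_2/q_2 = 1405/37
  p_3/q_3 = 1443/38
  p_4/q_4 = 108187/2849
  p_5/q_5 = 109630/2887
q_4 = 2849 ≤ 2880 < 2887 = q_5, so the answer is 108187/2849.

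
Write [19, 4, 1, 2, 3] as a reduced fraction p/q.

903/47

Using pₖ = aₖpₖ₋₁ + pₖ₋₂ and qₖ = aₖqₖ₋₁ + qₖ₋₂:
  k=0: a=19, p=19, q=1
  k=1: a=4, p=77, q=4
  k=2: a=1, p=96, q=5
  k=3: a=2, p=269, q=14
  k=4: a=3, p=903, q=47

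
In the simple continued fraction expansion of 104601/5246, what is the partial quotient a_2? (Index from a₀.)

104601 = 19·5246 + 4927   →  a_0 = 19
5246 = 1·4927 + 319   →  a_1 = 1
4927 = 15·319 + 142   →  a_2 = 15

15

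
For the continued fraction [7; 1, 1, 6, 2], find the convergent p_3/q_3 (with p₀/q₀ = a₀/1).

Using pₖ = aₖpₖ₋₁ + pₖ₋₂, qₖ = aₖqₖ₋₁ + qₖ₋₂ (with p₋₁=1, p₋₂=0, q₋₁=0, q₋₂=1):
  k=0: a=7, p=7, q=1
  k=1: a=1, p=8, q=1
  k=2: a=1, p=15, q=2
  k=3: a=6, p=98, q=13

98/13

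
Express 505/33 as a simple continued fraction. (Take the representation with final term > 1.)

505 = 15*33 + 10
33 = 3*10 + 3
10 = 3*3 + 1
3 = 3*1 + 0  (stop)
So 505/33 = [15; 3, 3, 3].

[15; 3, 3, 3]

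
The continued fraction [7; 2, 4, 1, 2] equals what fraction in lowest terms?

231/31

Using pₖ = aₖpₖ₋₁ + pₖ₋₂ and qₖ = aₖqₖ₋₁ + qₖ₋₂:
  k=0: a=7, p=7, q=1
  k=1: a=2, p=15, q=2
  k=2: a=4, p=67, q=9
  k=3: a=1, p=82, q=11
  k=4: a=2, p=231, q=31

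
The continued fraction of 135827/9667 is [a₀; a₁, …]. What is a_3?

3

135827 = 14·9667 + 489   →  a_0 = 14
9667 = 19·489 + 376   →  a_1 = 19
489 = 1·376 + 113   →  a_2 = 1
376 = 3·113 + 37   →  a_3 = 3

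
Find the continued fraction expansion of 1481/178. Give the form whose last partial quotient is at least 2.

1481 = 8·178 + 57
178 = 3·57 + 7
57 = 8·7 + 1
7 = 7·1 + 0  (stop)
So 1481/178 = [8; 3, 8, 7].

[8; 3, 8, 7]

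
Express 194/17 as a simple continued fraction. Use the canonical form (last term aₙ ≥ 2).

[11; 2, 2, 3]

194 = 11·17 + 7
17 = 2·7 + 3
7 = 2·3 + 1
3 = 3·1 + 0  (stop)
So 194/17 = [11; 2, 2, 3].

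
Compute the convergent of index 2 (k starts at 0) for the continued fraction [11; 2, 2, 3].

57/5

Using pₖ = aₖpₖ₋₁ + pₖ₋₂, qₖ = aₖqₖ₋₁ + qₖ₋₂ (with p₋₁=1, p₋₂=0, q₋₁=0, q₋₂=1):
  k=0: a=11, p=11, q=1
  k=1: a=2, p=23, q=2
  k=2: a=2, p=57, q=5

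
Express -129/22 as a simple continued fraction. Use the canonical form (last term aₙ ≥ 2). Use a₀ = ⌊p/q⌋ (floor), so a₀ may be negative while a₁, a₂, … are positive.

-129 = -6×22 + 3
22 = 7×3 + 1
3 = 3×1 + 0  (stop)
So -129/22 = [-6; 7, 3].

[-6; 7, 3]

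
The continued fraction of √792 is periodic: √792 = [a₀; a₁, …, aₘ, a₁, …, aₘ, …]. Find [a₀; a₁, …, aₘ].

[28; 7, 56]

a₀ = ⌊√792⌋ = 28.
With m₀=0, d₀=1 and mₖ₊₁ = dₖaₖ − mₖ, dₖ₊₁ = (n − mₖ₊₁²)/dₖ, aₖ₊₁ = ⌊(a₀+mₖ₊₁)/dₖ₊₁⌋:
  k=1: m=28, d=8, a=7
  k=2: m=28, d=1, a=56
d=1 and a=2a₀=56 at k=2, so the next step gives (m, d) = (28, 8) again — its k=1 value — and the period has length 2.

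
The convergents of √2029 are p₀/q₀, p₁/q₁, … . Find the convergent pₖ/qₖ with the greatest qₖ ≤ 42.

√2029 = [45; 22, 1, 1, 22, 90, …] (period length 5).
Convergents:
  p_0/q_0 = 45/1
  p_1/q_1 = 991/22
  p_2/q_2 = 1036/23
  p_3/q_3 = 2027/45
q_2 = 23 ≤ 42 < 45 = q_3, so the answer is 1036/23.

1036/23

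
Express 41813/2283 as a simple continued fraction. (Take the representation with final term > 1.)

41813 = 18×2283 + 719
2283 = 3×719 + 126
719 = 5×126 + 89
126 = 1×89 + 37
89 = 2×37 + 15
37 = 2×15 + 7
15 = 2×7 + 1
7 = 7×1 + 0  (stop)
So 41813/2283 = [18; 3, 5, 1, 2, 2, 2, 7].

[18; 3, 5, 1, 2, 2, 2, 7]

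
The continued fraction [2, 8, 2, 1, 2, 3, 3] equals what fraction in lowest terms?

1579/745

Fold from the inside: start with 3/1.
  3 + 1/3 = 10/3
  2 + 3/10 = 23/10
  1 + 10/23 = 33/23
  2 + 23/33 = 89/33
  8 + 33/89 = 745/89
  2 + 89/745 = 1579/745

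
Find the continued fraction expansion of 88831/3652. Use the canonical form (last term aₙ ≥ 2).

[24; 3, 11, 2, 16, 1, 2]

88831 = 24×3652 + 1183
3652 = 3×1183 + 103
1183 = 11×103 + 50
103 = 2×50 + 3
50 = 16×3 + 2
3 = 1×2 + 1
2 = 2×1 + 0  (stop)
So 88831/3652 = [24; 3, 11, 2, 16, 1, 2].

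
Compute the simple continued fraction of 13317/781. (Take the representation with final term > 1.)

[17; 19, 1, 1, 9, 2]

13317 = 17*781 + 40
781 = 19*40 + 21
40 = 1*21 + 19
21 = 1*19 + 2
19 = 9*2 + 1
2 = 2*1 + 0  (stop)
So 13317/781 = [17; 19, 1, 1, 9, 2].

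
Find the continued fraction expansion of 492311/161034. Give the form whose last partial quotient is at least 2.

[3; 17, 2, 18, 7, 17, 2]

492311 = 3·161034 + 9209
161034 = 17·9209 + 4481
9209 = 2·4481 + 247
4481 = 18·247 + 35
247 = 7·35 + 2
35 = 17·2 + 1
2 = 2·1 + 0  (stop)
So 492311/161034 = [3; 17, 2, 18, 7, 17, 2].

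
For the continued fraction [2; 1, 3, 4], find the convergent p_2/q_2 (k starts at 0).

Using pₖ = aₖpₖ₋₁ + pₖ₋₂, qₖ = aₖqₖ₋₁ + qₖ₋₂ (with p₋₁=1, p₋₂=0, q₋₁=0, q₋₂=1):
  k=0: a=2, p=2, q=1
  k=1: a=1, p=3, q=1
  k=2: a=3, p=11, q=4

11/4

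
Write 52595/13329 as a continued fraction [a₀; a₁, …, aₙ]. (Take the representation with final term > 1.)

52595 = 3×13329 + 12608
13329 = 1×12608 + 721
12608 = 17×721 + 351
721 = 2×351 + 19
351 = 18×19 + 9
19 = 2×9 + 1
9 = 9×1 + 0  (stop)
So 52595/13329 = [3; 1, 17, 2, 18, 2, 9].

[3; 1, 17, 2, 18, 2, 9]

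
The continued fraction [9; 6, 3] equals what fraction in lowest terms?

Fold from the inside: start with 3/1.
  6 + 1/3 = 19/3
  9 + 3/19 = 174/19

174/19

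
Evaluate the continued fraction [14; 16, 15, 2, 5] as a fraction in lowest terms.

38404/2731

Using pₖ = aₖpₖ₋₁ + pₖ₋₂ and qₖ = aₖqₖ₋₁ + qₖ₋₂:
  k=0: a=14, p=14, q=1
  k=1: a=16, p=225, q=16
  k=2: a=15, p=3389, q=241
  k=3: a=2, p=7003, q=498
  k=4: a=5, p=38404, q=2731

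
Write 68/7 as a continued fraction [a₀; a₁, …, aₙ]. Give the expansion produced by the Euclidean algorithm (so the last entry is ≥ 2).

[9; 1, 2, 2]

68 = 9*7 + 5
7 = 1*5 + 2
5 = 2*2 + 1
2 = 2*1 + 0  (stop)
So 68/7 = [9; 1, 2, 2].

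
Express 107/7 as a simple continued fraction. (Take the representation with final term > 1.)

[15; 3, 2]

107 = 15×7 + 2
7 = 3×2 + 1
2 = 2×1 + 0  (stop)
So 107/7 = [15; 3, 2].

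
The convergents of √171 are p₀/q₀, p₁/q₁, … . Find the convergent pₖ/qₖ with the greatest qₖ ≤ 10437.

57799/4420

√171 = [13; 13, 26, …] (period length 2).
Convergents:
  p_0/q_0 = 13/1
  p_1/q_1 = 170/13
  p_2/q_2 = 4433/339
  p_3/q_3 = 57799/4420
  p_4/q_4 = 1507207/115259
q_3 = 4420 ≤ 10437 < 115259 = q_4, so the answer is 57799/4420.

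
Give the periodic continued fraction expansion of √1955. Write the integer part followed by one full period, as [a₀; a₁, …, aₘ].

a₀ = ⌊√1955⌋ = 44.

[44; 4, 1, 1, 1, 4, 88]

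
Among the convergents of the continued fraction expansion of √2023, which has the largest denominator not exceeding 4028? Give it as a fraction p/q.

180091/4004

√2023 = [44; 1, 43, 1, 88, …] (period length 4).
Convergents:
  p_0/q_0 = 44/1
  p_1/q_1 = 45/1
  p_2/q_2 = 1979/44
  p_3/q_3 = 2024/45
  p_4/q_4 = 180091/4004
  p_5/q_5 = 182115/4049
q_4 = 4004 ≤ 4028 < 4049 = q_5, so the answer is 180091/4004.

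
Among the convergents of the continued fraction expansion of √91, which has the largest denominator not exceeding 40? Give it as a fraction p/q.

√91 = [9; 1, 1, 5, 1, 5, 1, 1, 18, …] (period length 8).
Convergents:
  p_0/q_0 = 9/1
  p_1/q_1 = 10/1
  p_2/q_2 = 19/2
  p_3/q_3 = 105/11
  p_4/q_4 = 124/13
  p_5/q_5 = 725/76
q_4 = 13 ≤ 40 < 76 = q_5, so the answer is 124/13.

124/13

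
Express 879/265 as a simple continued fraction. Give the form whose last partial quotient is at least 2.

[3; 3, 6, 2, 6]

879 = 3·265 + 84
265 = 3·84 + 13
84 = 6·13 + 6
13 = 2·6 + 1
6 = 6·1 + 0  (stop)
So 879/265 = [3; 3, 6, 2, 6].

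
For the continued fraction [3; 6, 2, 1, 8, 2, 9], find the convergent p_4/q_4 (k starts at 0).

Using pₖ = aₖpₖ₋₁ + pₖ₋₂, qₖ = aₖqₖ₋₁ + qₖ₋₂ (with p₋₁=1, p₋₂=0, q₋₁=0, q₋₂=1):
  k=0: a=3, p=3, q=1
  k=1: a=6, p=19, q=6
  k=2: a=2, p=41, q=13
  k=3: a=1, p=60, q=19
  k=4: a=8, p=521, q=165

521/165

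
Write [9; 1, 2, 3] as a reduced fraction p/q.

97/10

Using pₖ = aₖpₖ₋₁ + pₖ₋₂ and qₖ = aₖqₖ₋₁ + qₖ₋₂:
  k=0: a=9, p=9, q=1
  k=1: a=1, p=10, q=1
  k=2: a=2, p=29, q=3
  k=3: a=3, p=97, q=10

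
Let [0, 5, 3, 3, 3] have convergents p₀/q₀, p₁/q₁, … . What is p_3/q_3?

10/53

Using pₖ = aₖpₖ₋₁ + pₖ₋₂, qₖ = aₖqₖ₋₁ + qₖ₋₂ (with p₋₁=1, p₋₂=0, q₋₁=0, q₋₂=1):
  k=0: a=0, p=0, q=1
  k=1: a=5, p=1, q=5
  k=2: a=3, p=3, q=16
  k=3: a=3, p=10, q=53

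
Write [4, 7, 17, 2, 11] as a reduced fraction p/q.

Using pₖ = aₖpₖ₋₁ + pₖ₋₂ and qₖ = aₖqₖ₋₁ + qₖ₋₂:
  k=0: a=4, p=4, q=1
  k=1: a=7, p=29, q=7
  k=2: a=17, p=497, q=120
  k=3: a=2, p=1023, q=247
  k=4: a=11, p=11750, q=2837

11750/2837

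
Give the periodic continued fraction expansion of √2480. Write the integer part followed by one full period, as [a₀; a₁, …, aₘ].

[49; 1, 3, 1, 98]

a₀ = ⌊√2480⌋ = 49.
With m₀=0, d₀=1 and mₖ₊₁ = dₖaₖ − mₖ, dₖ₊₁ = (n − mₖ₊₁²)/dₖ, aₖ₊₁ = ⌊(a₀+mₖ₊₁)/dₖ₊₁⌋:
  k=1: m=49, d=79, a=1
  k=2: m=30, d=20, a=3
  k=3: m=30, d=79, a=1
  k=4: m=49, d=1, a=98
d=1 and a=2a₀=98 at k=4, so the next step gives (m, d) = (49, 79) again — its k=1 value — and the period has length 4.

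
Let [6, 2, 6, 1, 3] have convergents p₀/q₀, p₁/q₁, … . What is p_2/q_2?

Using pₖ = aₖpₖ₋₁ + pₖ₋₂, qₖ = aₖqₖ₋₁ + qₖ₋₂ (with p₋₁=1, p₋₂=0, q₋₁=0, q₋₂=1):
  k=0: a=6, p=6, q=1
  k=1: a=2, p=13, q=2
  k=2: a=6, p=84, q=13

84/13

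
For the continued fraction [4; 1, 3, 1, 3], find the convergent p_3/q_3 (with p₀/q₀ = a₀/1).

24/5

Using pₖ = aₖpₖ₋₁ + pₖ₋₂, qₖ = aₖqₖ₋₁ + qₖ₋₂ (with p₋₁=1, p₋₂=0, q₋₁=0, q₋₂=1):
  k=0: a=4, p=4, q=1
  k=1: a=1, p=5, q=1
  k=2: a=3, p=19, q=4
  k=3: a=1, p=24, q=5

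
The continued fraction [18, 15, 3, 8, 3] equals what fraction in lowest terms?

21588/1195

Fold from the inside: start with 3/1.
  8 + 1/3 = 25/3
  3 + 3/25 = 78/25
  15 + 25/78 = 1195/78
  18 + 78/1195 = 21588/1195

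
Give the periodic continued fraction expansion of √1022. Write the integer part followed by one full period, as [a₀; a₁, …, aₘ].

[31; 1, 30, 1, 62]

a₀ = ⌊√1022⌋ = 31.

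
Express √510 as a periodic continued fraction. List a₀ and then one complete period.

[22; 1, 1, 2, 1, 1, 44]

a₀ = ⌊√510⌋ = 22.
With m₀=0, d₀=1 and mₖ₊₁ = dₖaₖ − mₖ, dₖ₊₁ = (n − mₖ₊₁²)/dₖ, aₖ₊₁ = ⌊(a₀+mₖ₊₁)/dₖ₊₁⌋:
  k=1: m=22, d=26, a=1
  k=2: m=4, d=19, a=1
  k=3: m=15, d=15, a=2
  k=4: m=15, d=19, a=1
  k=5: m=4, d=26, a=1
  k=6: m=22, d=1, a=44
d=1 and a=2a₀=44 at k=6, so the next step gives (m, d) = (22, 26) again — its k=1 value — and the period has length 6.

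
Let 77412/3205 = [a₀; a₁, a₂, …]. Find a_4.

17

77412 = 24·3205 + 492   →  a_0 = 24
3205 = 6·492 + 253   →  a_1 = 6
492 = 1·253 + 239   →  a_2 = 1
253 = 1·239 + 14   →  a_3 = 1
239 = 17·14 + 1   →  a_4 = 17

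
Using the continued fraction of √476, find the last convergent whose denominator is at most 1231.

23541/1079

√476 = [21; 1, 4, 2, 10, 2, 4, 1, 42, …] (period length 8).
Convergents:
  p_0/q_0 = 21/1
  p_1/q_1 = 22/1
  p_2/q_2 = 109/5
  p_3/q_3 = 240/11
  p_4/q_4 = 2509/115
  p_5/q_5 = 5258/241
  p_6/q_6 = 23541/1079
  p_7/q_7 = 28799/1320
q_6 = 1079 ≤ 1231 < 1320 = q_7, so the answer is 23541/1079.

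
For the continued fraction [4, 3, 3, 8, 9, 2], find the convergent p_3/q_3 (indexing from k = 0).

Using pₖ = aₖpₖ₋₁ + pₖ₋₂, qₖ = aₖqₖ₋₁ + qₖ₋₂ (with p₋₁=1, p₋₂=0, q₋₁=0, q₋₂=1):
  k=0: a=4, p=4, q=1
  k=1: a=3, p=13, q=3
  k=2: a=3, p=43, q=10
  k=3: a=8, p=357, q=83

357/83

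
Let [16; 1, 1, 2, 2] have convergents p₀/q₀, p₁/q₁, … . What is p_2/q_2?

Using pₖ = aₖpₖ₋₁ + pₖ₋₂, qₖ = aₖqₖ₋₁ + qₖ₋₂ (with p₋₁=1, p₋₂=0, q₋₁=0, q₋₂=1):
  k=0: a=16, p=16, q=1
  k=1: a=1, p=17, q=1
  k=2: a=1, p=33, q=2

33/2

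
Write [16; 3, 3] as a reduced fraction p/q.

Fold from the inside: start with 3/1.
  3 + 1/3 = 10/3
  16 + 3/10 = 163/10

163/10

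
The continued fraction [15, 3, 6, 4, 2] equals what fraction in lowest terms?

Using pₖ = aₖpₖ₋₁ + pₖ₋₂ and qₖ = aₖqₖ₋₁ + qₖ₋₂:
  k=0: a=15, p=15, q=1
  k=1: a=3, p=46, q=3
  k=2: a=6, p=291, q=19
  k=3: a=4, p=1210, q=79
  k=4: a=2, p=2711, q=177

2711/177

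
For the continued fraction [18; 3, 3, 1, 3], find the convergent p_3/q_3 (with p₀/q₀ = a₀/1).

238/13

Using pₖ = aₖpₖ₋₁ + pₖ₋₂, qₖ = aₖqₖ₋₁ + qₖ₋₂ (with p₋₁=1, p₋₂=0, q₋₁=0, q₋₂=1):
  k=0: a=18, p=18, q=1
  k=1: a=3, p=55, q=3
  k=2: a=3, p=183, q=10
  k=3: a=1, p=238, q=13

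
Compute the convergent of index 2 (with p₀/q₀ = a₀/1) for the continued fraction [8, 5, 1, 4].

49/6

Using pₖ = aₖpₖ₋₁ + pₖ₋₂, qₖ = aₖqₖ₋₁ + qₖ₋₂ (with p₋₁=1, p₋₂=0, q₋₁=0, q₋₂=1):
  k=0: a=8, p=8, q=1
  k=1: a=5, p=41, q=5
  k=2: a=1, p=49, q=6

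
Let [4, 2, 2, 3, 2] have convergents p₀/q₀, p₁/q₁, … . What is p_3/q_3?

75/17

Using pₖ = aₖpₖ₋₁ + pₖ₋₂, qₖ = aₖqₖ₋₁ + qₖ₋₂ (with p₋₁=1, p₋₂=0, q₋₁=0, q₋₂=1):
  k=0: a=4, p=4, q=1
  k=1: a=2, p=9, q=2
  k=2: a=2, p=22, q=5
  k=3: a=3, p=75, q=17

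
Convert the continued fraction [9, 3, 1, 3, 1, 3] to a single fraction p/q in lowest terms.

Using pₖ = aₖpₖ₋₁ + pₖ₋₂ and qₖ = aₖqₖ₋₁ + qₖ₋₂:
  k=0: a=9, p=9, q=1
  k=1: a=3, p=28, q=3
  k=2: a=1, p=37, q=4
  k=3: a=3, p=139, q=15
  k=4: a=1, p=176, q=19
  k=5: a=3, p=667, q=72

667/72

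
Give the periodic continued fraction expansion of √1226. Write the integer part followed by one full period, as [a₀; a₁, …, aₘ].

a₀ = ⌊√1226⌋ = 35.
With m₀=0, d₀=1 and mₖ₊₁ = dₖaₖ − mₖ, dₖ₊₁ = (n − mₖ₊₁²)/dₖ, aₖ₊₁ = ⌊(a₀+mₖ₊₁)/dₖ₊₁⌋:
  k=1: m=35, d=1, a=70
d=1 and a=2a₀=70 at k=1, so the next step gives (m, d) = (35, 1) again — its k=1 value — and the period has length 1.

[35; 70]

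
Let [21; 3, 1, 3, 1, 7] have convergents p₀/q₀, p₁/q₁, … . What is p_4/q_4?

Using pₖ = aₖpₖ₋₁ + pₖ₋₂, qₖ = aₖqₖ₋₁ + qₖ₋₂ (with p₋₁=1, p₋₂=0, q₋₁=0, q₋₂=1):
  k=0: a=21, p=21, q=1
  k=1: a=3, p=64, q=3
  k=2: a=1, p=85, q=4
  k=3: a=3, p=319, q=15
  k=4: a=1, p=404, q=19

404/19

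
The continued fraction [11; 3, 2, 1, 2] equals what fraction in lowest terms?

305/27

Using pₖ = aₖpₖ₋₁ + pₖ₋₂ and qₖ = aₖqₖ₋₁ + qₖ₋₂:
  k=0: a=11, p=11, q=1
  k=1: a=3, p=34, q=3
  k=2: a=2, p=79, q=7
  k=3: a=1, p=113, q=10
  k=4: a=2, p=305, q=27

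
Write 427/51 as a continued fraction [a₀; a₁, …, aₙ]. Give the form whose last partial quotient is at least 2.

[8; 2, 1, 2, 6]

427 = 8·51 + 19
51 = 2·19 + 13
19 = 1·13 + 6
13 = 2·6 + 1
6 = 6·1 + 0  (stop)
So 427/51 = [8; 2, 1, 2, 6].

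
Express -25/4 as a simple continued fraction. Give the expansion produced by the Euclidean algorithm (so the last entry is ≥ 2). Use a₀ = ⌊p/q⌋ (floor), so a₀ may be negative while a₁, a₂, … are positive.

[-7; 1, 3]

-25 = -7*4 + 3
4 = 1*3 + 1
3 = 3*1 + 0  (stop)
So -25/4 = [-7; 1, 3].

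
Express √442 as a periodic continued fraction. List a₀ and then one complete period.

a₀ = ⌊√442⌋ = 21.
With m₀=0, d₀=1 and mₖ₊₁ = dₖaₖ − mₖ, dₖ₊₁ = (n − mₖ₊₁²)/dₖ, aₖ₊₁ = ⌊(a₀+mₖ₊₁)/dₖ₊₁⌋:
  k=1: m=21, d=1, a=42
d=1 and a=2a₀=42 at k=1, so the next step gives (m, d) = (21, 1) again — its k=1 value — and the period has length 1.

[21; 42]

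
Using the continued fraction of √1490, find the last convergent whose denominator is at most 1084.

√1490 = [38; 1, 1, 1, 1, 76, …] (period length 5).
Convergents:
  p_0/q_0 = 38/1
  p_1/q_1 = 39/1
  p_2/q_2 = 77/2
  p_3/q_3 = 116/3
  p_4/q_4 = 193/5
  p_5/q_5 = 14784/383
  p_6/q_6 = 14977/388
  p_7/q_7 = 29761/771
  p_8/q_8 = 44738/1159
q_7 = 771 ≤ 1084 < 1159 = q_8, so the answer is 29761/771.

29761/771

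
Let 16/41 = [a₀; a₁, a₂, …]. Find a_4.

16 = 0·41 + 16   →  a_0 = 0
41 = 2·16 + 9   →  a_1 = 2
16 = 1·9 + 7   →  a_2 = 1
9 = 1·7 + 2   →  a_3 = 1
7 = 3·2 + 1   →  a_4 = 3

3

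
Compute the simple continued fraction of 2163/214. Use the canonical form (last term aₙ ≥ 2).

2163 = 10·214 + 23
214 = 9·23 + 7
23 = 3·7 + 2
7 = 3·2 + 1
2 = 2·1 + 0  (stop)
So 2163/214 = [10; 9, 3, 3, 2].

[10; 9, 3, 3, 2]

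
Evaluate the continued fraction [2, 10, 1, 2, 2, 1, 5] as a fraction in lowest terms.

1277/610

Fold from the inside: start with 5/1.
  1 + 1/5 = 6/5
  2 + 5/6 = 17/6
  2 + 6/17 = 40/17
  1 + 17/40 = 57/40
  10 + 40/57 = 610/57
  2 + 57/610 = 1277/610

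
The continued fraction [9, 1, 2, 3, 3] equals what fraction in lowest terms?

320/33

Using pₖ = aₖpₖ₋₁ + pₖ₋₂ and qₖ = aₖqₖ₋₁ + qₖ₋₂:
  k=0: a=9, p=9, q=1
  k=1: a=1, p=10, q=1
  k=2: a=2, p=29, q=3
  k=3: a=3, p=97, q=10
  k=4: a=3, p=320, q=33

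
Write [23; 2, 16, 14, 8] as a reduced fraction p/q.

87951/3745

Using pₖ = aₖpₖ₋₁ + pₖ₋₂ and qₖ = aₖqₖ₋₁ + qₖ₋₂:
  k=0: a=23, p=23, q=1
  k=1: a=2, p=47, q=2
  k=2: a=16, p=775, q=33
  k=3: a=14, p=10897, q=464
  k=4: a=8, p=87951, q=3745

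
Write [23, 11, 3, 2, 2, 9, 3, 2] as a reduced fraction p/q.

Using pₖ = aₖpₖ₋₁ + pₖ₋₂ and qₖ = aₖqₖ₋₁ + qₖ₋₂:
  k=0: a=23, p=23, q=1
  k=1: a=11, p=254, q=11
  k=2: a=3, p=785, q=34
  k=3: a=2, p=1824, q=79
  k=4: a=2, p=4433, q=192
  k=5: a=9, p=41721, q=1807
  k=6: a=3, p=129596, q=5613
  k=7: a=2, p=300913, q=13033

300913/13033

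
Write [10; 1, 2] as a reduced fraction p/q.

32/3

Using pₖ = aₖpₖ₋₁ + pₖ₋₂ and qₖ = aₖqₖ₋₁ + qₖ₋₂:
  k=0: a=10, p=10, q=1
  k=1: a=1, p=11, q=1
  k=2: a=2, p=32, q=3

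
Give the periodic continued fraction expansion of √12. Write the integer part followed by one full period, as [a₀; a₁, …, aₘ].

[3; 2, 6]

a₀ = ⌊√12⌋ = 3.
With m₀=0, d₀=1 and mₖ₊₁ = dₖaₖ − mₖ, dₖ₊₁ = (n − mₖ₊₁²)/dₖ, aₖ₊₁ = ⌊(a₀+mₖ₊₁)/dₖ₊₁⌋:
  k=1: m=3, d=3, a=2
  k=2: m=3, d=1, a=6
d=1 and a=2a₀=6 at k=2, so the next step gives (m, d) = (3, 3) again — its k=1 value — and the period has length 2.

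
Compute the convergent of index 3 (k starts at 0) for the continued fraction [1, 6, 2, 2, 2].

Using pₖ = aₖpₖ₋₁ + pₖ₋₂, qₖ = aₖqₖ₋₁ + qₖ₋₂ (with p₋₁=1, p₋₂=0, q₋₁=0, q₋₂=1):
  k=0: a=1, p=1, q=1
  k=1: a=6, p=7, q=6
  k=2: a=2, p=15, q=13
  k=3: a=2, p=37, q=32

37/32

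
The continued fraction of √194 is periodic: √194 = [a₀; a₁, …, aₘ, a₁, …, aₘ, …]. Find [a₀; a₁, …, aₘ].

a₀ = ⌊√194⌋ = 13.

[13; 1, 12, 1, 26]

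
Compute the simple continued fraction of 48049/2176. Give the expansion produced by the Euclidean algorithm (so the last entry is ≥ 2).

[22; 12, 3, 2, 2, 10]

48049 = 22·2176 + 177
2176 = 12·177 + 52
177 = 3·52 + 21
52 = 2·21 + 10
21 = 2·10 + 1
10 = 10·1 + 0  (stop)
So 48049/2176 = [22; 12, 3, 2, 2, 10].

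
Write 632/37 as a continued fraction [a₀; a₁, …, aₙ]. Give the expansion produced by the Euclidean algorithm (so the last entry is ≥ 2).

[17; 12, 3]

632 = 17·37 + 3
37 = 12·3 + 1
3 = 3·1 + 0  (stop)
So 632/37 = [17; 12, 3].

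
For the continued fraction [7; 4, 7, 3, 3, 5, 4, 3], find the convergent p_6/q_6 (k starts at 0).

48563/6706

Using pₖ = aₖpₖ₋₁ + pₖ₋₂, qₖ = aₖqₖ₋₁ + qₖ₋₂ (with p₋₁=1, p₋₂=0, q₋₁=0, q₋₂=1):
  k=0: a=7, p=7, q=1
  k=1: a=4, p=29, q=4
  k=2: a=7, p=210, q=29
  k=3: a=3, p=659, q=91
  k=4: a=3, p=2187, q=302
  k=5: a=5, p=11594, q=1601
  k=6: a=4, p=48563, q=6706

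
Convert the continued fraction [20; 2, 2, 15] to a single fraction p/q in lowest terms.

Fold from the inside: start with 15/1.
  2 + 1/15 = 31/15
  2 + 15/31 = 77/31
  20 + 31/77 = 1571/77

1571/77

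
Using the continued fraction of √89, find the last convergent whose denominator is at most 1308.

9217/977

√89 = [9; 2, 3, 3, 2, 18, …] (period length 5).
Convergents:
  p_0/q_0 = 9/1
  p_1/q_1 = 19/2
  p_2/q_2 = 66/7
  p_3/q_3 = 217/23
  p_4/q_4 = 500/53
  p_5/q_5 = 9217/977
  p_6/q_6 = 18934/2007
q_5 = 977 ≤ 1308 < 2007 = q_6, so the answer is 9217/977.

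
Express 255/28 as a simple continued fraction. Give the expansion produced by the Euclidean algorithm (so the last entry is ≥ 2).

255 = 9·28 + 3
28 = 9·3 + 1
3 = 3·1 + 0  (stop)
So 255/28 = [9; 9, 3].

[9; 9, 3]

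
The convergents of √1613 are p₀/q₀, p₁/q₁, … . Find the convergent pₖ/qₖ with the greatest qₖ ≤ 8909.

√1613 = [40; 6, 6, 80, …] (period length 3).
Convergents:
  p_0/q_0 = 40/1
  p_1/q_1 = 241/6
  p_2/q_2 = 1486/37
  p_3/q_3 = 119121/2966
  p_4/q_4 = 716212/17833
q_3 = 2966 ≤ 8909 < 17833 = q_4, so the answer is 119121/2966.

119121/2966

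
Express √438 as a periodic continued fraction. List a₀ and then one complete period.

a₀ = ⌊√438⌋ = 20.
With m₀=0, d₀=1 and mₖ₊₁ = dₖaₖ − mₖ, dₖ₊₁ = (n − mₖ₊₁²)/dₖ, aₖ₊₁ = ⌊(a₀+mₖ₊₁)/dₖ₊₁⌋:
  k=1: m=20, d=38, a=1
  k=2: m=18, d=3, a=12
  k=3: m=18, d=38, a=1
  k=4: m=20, d=1, a=40
d=1 and a=2a₀=40 at k=4, so the next step gives (m, d) = (20, 38) again — its k=1 value — and the period has length 4.

[20; 1, 12, 1, 40]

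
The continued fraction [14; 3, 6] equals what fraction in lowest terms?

272/19

Using pₖ = aₖpₖ₋₁ + pₖ₋₂ and qₖ = aₖqₖ₋₁ + qₖ₋₂:
  k=0: a=14, p=14, q=1
  k=1: a=3, p=43, q=3
  k=2: a=6, p=272, q=19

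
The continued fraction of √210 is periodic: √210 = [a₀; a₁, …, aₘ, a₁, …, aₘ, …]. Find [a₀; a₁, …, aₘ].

a₀ = ⌊√210⌋ = 14.
With m₀=0, d₀=1 and mₖ₊₁ = dₖaₖ − mₖ, dₖ₊₁ = (n − mₖ₊₁²)/dₖ, aₖ₊₁ = ⌊(a₀+mₖ₊₁)/dₖ₊₁⌋:
  k=1: m=14, d=14, a=2
  k=2: m=14, d=1, a=28
d=1 and a=2a₀=28 at k=2, so the next step gives (m, d) = (14, 14) again — its k=1 value — and the period has length 2.

[14; 2, 28]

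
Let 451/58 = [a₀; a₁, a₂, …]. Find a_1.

451 = 7·58 + 45   →  a_0 = 7
58 = 1·45 + 13   →  a_1 = 1

1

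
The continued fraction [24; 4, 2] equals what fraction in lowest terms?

Fold from the inside: start with 2/1.
  4 + 1/2 = 9/2
  24 + 2/9 = 218/9

218/9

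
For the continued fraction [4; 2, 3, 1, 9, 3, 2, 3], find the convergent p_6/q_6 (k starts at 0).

2817/634

Using pₖ = aₖpₖ₋₁ + pₖ₋₂, qₖ = aₖqₖ₋₁ + qₖ₋₂ (with p₋₁=1, p₋₂=0, q₋₁=0, q₋₂=1):
  k=0: a=4, p=4, q=1
  k=1: a=2, p=9, q=2
  k=2: a=3, p=31, q=7
  k=3: a=1, p=40, q=9
  k=4: a=9, p=391, q=88
  k=5: a=3, p=1213, q=273
  k=6: a=2, p=2817, q=634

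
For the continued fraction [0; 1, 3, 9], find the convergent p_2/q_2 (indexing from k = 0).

Using pₖ = aₖpₖ₋₁ + pₖ₋₂, qₖ = aₖqₖ₋₁ + qₖ₋₂ (with p₋₁=1, p₋₂=0, q₋₁=0, q₋₂=1):
  k=0: a=0, p=0, q=1
  k=1: a=1, p=1, q=1
  k=2: a=3, p=3, q=4

3/4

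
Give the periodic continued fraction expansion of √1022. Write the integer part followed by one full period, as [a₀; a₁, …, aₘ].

[31; 1, 30, 1, 62]

a₀ = ⌊√1022⌋ = 31.
With m₀=0, d₀=1 and mₖ₊₁ = dₖaₖ − mₖ, dₖ₊₁ = (n − mₖ₊₁²)/dₖ, aₖ₊₁ = ⌊(a₀+mₖ₊₁)/dₖ₊₁⌋:
  k=1: m=31, d=61, a=1
  k=2: m=30, d=2, a=30
  k=3: m=30, d=61, a=1
  k=4: m=31, d=1, a=62
d=1 and a=2a₀=62 at k=4, so the next step gives (m, d) = (31, 61) again — its k=1 value — and the period has length 4.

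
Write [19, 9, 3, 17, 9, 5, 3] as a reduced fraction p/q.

1370809/71743

Using pₖ = aₖpₖ₋₁ + pₖ₋₂ and qₖ = aₖqₖ₋₁ + qₖ₋₂:
  k=0: a=19, p=19, q=1
  k=1: a=9, p=172, q=9
  k=2: a=3, p=535, q=28
  k=3: a=17, p=9267, q=485
  k=4: a=9, p=83938, q=4393
  k=5: a=5, p=428957, q=22450
  k=6: a=3, p=1370809, q=71743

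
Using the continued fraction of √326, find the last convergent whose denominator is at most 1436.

√326 = [18; 18, 36, …] (period length 2).
Convergents:
  p_0/q_0 = 18/1
  p_1/q_1 = 325/18
  p_2/q_2 = 11718/649
  p_3/q_3 = 211249/11700
q_2 = 649 ≤ 1436 < 11700 = q_3, so the answer is 11718/649.

11718/649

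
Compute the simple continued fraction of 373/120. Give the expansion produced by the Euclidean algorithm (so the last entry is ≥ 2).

373 = 3·120 + 13
120 = 9·13 + 3
13 = 4·3 + 1
3 = 3·1 + 0  (stop)
So 373/120 = [3; 9, 4, 3].

[3; 9, 4, 3]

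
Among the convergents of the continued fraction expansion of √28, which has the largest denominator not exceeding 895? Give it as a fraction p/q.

√28 = [5; 3, 2, 3, 10, …] (period length 4).
Convergents:
  p_0/q_0 = 5/1
  p_1/q_1 = 16/3
  p_2/q_2 = 37/7
  p_3/q_3 = 127/24
  p_4/q_4 = 1307/247
  p_5/q_5 = 4048/765
  p_6/q_6 = 9403/1777
q_5 = 765 ≤ 895 < 1777 = q_6, so the answer is 4048/765.

4048/765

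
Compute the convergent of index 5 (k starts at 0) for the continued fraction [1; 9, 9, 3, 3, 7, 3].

Using pₖ = aₖpₖ₋₁ + pₖ₋₂, qₖ = aₖqₖ₋₁ + qₖ₋₂ (with p₋₁=1, p₋₂=0, q₋₁=0, q₋₂=1):
  k=0: a=1, p=1, q=1
  k=1: a=9, p=10, q=9
  k=2: a=9, p=91, q=82
  k=3: a=3, p=283, q=255
  k=4: a=3, p=940, q=847
  k=5: a=7, p=6863, q=6184

6863/6184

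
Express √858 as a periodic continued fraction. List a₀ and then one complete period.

a₀ = ⌊√858⌋ = 29.
With m₀=0, d₀=1 and mₖ₊₁ = dₖaₖ − mₖ, dₖ₊₁ = (n − mₖ₊₁²)/dₖ, aₖ₊₁ = ⌊(a₀+mₖ₊₁)/dₖ₊₁⌋:
  k=1: m=29, d=17, a=3
  k=2: m=22, d=22, a=2
  k=3: m=22, d=17, a=3
  k=4: m=29, d=1, a=58
d=1 and a=2a₀=58 at k=4, so the next step gives (m, d) = (29, 17) again — its k=1 value — and the period has length 4.

[29; 3, 2, 3, 58]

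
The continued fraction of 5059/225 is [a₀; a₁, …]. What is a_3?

1

5059 = 22·225 + 109   →  a_0 = 22
225 = 2·109 + 7   →  a_1 = 2
109 = 15·7 + 4   →  a_2 = 15
7 = 1·4 + 3   →  a_3 = 1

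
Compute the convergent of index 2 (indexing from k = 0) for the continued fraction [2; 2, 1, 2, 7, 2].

7/3

Using pₖ = aₖpₖ₋₁ + pₖ₋₂, qₖ = aₖqₖ₋₁ + qₖ₋₂ (with p₋₁=1, p₋₂=0, q₋₁=0, q₋₂=1):
  k=0: a=2, p=2, q=1
  k=1: a=2, p=5, q=2
  k=2: a=1, p=7, q=3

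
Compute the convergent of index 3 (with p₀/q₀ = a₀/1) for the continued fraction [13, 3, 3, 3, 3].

439/33

Using pₖ = aₖpₖ₋₁ + pₖ₋₂, qₖ = aₖqₖ₋₁ + qₖ₋₂ (with p₋₁=1, p₋₂=0, q₋₁=0, q₋₂=1):
  k=0: a=13, p=13, q=1
  k=1: a=3, p=40, q=3
  k=2: a=3, p=133, q=10
  k=3: a=3, p=439, q=33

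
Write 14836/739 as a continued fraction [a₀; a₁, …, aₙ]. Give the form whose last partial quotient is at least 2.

14836 = 20×739 + 56
739 = 13×56 + 11
56 = 5×11 + 1
11 = 11×1 + 0  (stop)
So 14836/739 = [20; 13, 5, 11].

[20; 13, 5, 11]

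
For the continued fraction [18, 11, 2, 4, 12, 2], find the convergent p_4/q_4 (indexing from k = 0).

22772/1259

Using pₖ = aₖpₖ₋₁ + pₖ₋₂, qₖ = aₖqₖ₋₁ + qₖ₋₂ (with p₋₁=1, p₋₂=0, q₋₁=0, q₋₂=1):
  k=0: a=18, p=18, q=1
  k=1: a=11, p=199, q=11
  k=2: a=2, p=416, q=23
  k=3: a=4, p=1863, q=103
  k=4: a=12, p=22772, q=1259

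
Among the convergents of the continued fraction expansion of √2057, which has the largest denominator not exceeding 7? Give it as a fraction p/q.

136/3

√2057 = [45; 2, 1, 4, 1, 2, 90, …] (period length 6).
Convergents:
  p_0/q_0 = 45/1
  p_1/q_1 = 91/2
  p_2/q_2 = 136/3
  p_3/q_3 = 635/14
q_2 = 3 ≤ 7 < 14 = q_3, so the answer is 136/3.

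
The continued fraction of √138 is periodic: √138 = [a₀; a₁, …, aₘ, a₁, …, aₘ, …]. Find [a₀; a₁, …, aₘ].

a₀ = ⌊√138⌋ = 11.
With m₀=0, d₀=1 and mₖ₊₁ = dₖaₖ − mₖ, dₖ₊₁ = (n − mₖ₊₁²)/dₖ, aₖ₊₁ = ⌊(a₀+mₖ₊₁)/dₖ₊₁⌋:
  k=1: m=11, d=17, a=1
  k=2: m=6, d=6, a=2
  k=3: m=6, d=17, a=1
  k=4: m=11, d=1, a=22
d=1 and a=2a₀=22 at k=4, so the next step gives (m, d) = (11, 17) again — its k=1 value — and the period has length 4.

[11; 1, 2, 1, 22]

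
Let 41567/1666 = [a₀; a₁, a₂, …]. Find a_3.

13

41567 = 24·1666 + 1583   →  a_0 = 24
1666 = 1·1583 + 83   →  a_1 = 1
1583 = 19·83 + 6   →  a_2 = 19
83 = 13·6 + 5   →  a_3 = 13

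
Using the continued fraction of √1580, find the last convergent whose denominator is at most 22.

√1580 = [39; 1, 2, 1, 78, …] (period length 4).
Convergents:
  p_0/q_0 = 39/1
  p_1/q_1 = 40/1
  p_2/q_2 = 119/3
  p_3/q_3 = 159/4
  p_4/q_4 = 12521/315
q_3 = 4 ≤ 22 < 315 = q_4, so the answer is 159/4.

159/4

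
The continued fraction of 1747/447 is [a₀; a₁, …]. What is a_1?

1

1747 = 3·447 + 406   →  a_0 = 3
447 = 1·406 + 41   →  a_1 = 1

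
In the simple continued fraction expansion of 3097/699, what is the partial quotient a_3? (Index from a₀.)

9

3097 = 4·699 + 301   →  a_0 = 4
699 = 2·301 + 97   →  a_1 = 2
301 = 3·97 + 10   →  a_2 = 3
97 = 9·10 + 7   →  a_3 = 9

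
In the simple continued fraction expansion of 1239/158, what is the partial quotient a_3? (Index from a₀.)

1239 = 7·158 + 133   →  a_0 = 7
158 = 1·133 + 25   →  a_1 = 1
133 = 5·25 + 8   →  a_2 = 5
25 = 3·8 + 1   →  a_3 = 3

3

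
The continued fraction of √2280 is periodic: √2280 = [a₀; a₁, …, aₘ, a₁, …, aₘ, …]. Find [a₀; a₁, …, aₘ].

a₀ = ⌊√2280⌋ = 47.
With m₀=0, d₀=1 and mₖ₊₁ = dₖaₖ − mₖ, dₖ₊₁ = (n − mₖ₊₁²)/dₖ, aₖ₊₁ = ⌊(a₀+mₖ₊₁)/dₖ₊₁⌋:
  k=1: m=47, d=71, a=1
  k=2: m=24, d=24, a=2
  k=3: m=24, d=71, a=1
  k=4: m=47, d=1, a=94
d=1 and a=2a₀=94 at k=4, so the next step gives (m, d) = (47, 71) again — its k=1 value — and the period has length 4.

[47; 1, 2, 1, 94]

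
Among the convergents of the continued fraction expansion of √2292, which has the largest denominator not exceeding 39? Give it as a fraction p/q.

√2292 = [47; 1, 6, 1, 94, …] (period length 4).
Convergents:
  p_0/q_0 = 47/1
  p_1/q_1 = 48/1
  p_2/q_2 = 335/7
  p_3/q_3 = 383/8
  p_4/q_4 = 36337/759
q_3 = 8 ≤ 39 < 759 = q_4, so the answer is 383/8.

383/8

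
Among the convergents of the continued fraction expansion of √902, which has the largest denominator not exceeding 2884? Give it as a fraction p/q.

√902 = [30; 30, 60, …] (period length 2).
Convergents:
  p_0/q_0 = 30/1
  p_1/q_1 = 901/30
  p_2/q_2 = 54090/1801
  p_3/q_3 = 1623601/54060
q_2 = 1801 ≤ 2884 < 54060 = q_3, so the answer is 54090/1801.

54090/1801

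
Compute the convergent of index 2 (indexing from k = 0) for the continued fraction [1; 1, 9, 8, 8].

19/10

Using pₖ = aₖpₖ₋₁ + pₖ₋₂, qₖ = aₖqₖ₋₁ + qₖ₋₂ (with p₋₁=1, p₋₂=0, q₋₁=0, q₋₂=1):
  k=0: a=1, p=1, q=1
  k=1: a=1, p=2, q=1
  k=2: a=9, p=19, q=10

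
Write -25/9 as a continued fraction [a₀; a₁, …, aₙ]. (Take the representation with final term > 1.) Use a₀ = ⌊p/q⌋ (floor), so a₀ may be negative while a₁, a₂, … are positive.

-25 = -3*9 + 2
9 = 4*2 + 1
2 = 2*1 + 0  (stop)
So -25/9 = [-3; 4, 2].

[-3; 4, 2]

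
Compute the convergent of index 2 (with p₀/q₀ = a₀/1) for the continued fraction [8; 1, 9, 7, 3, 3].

89/10

Using pₖ = aₖpₖ₋₁ + pₖ₋₂, qₖ = aₖqₖ₋₁ + qₖ₋₂ (with p₋₁=1, p₋₂=0, q₋₁=0, q₋₂=1):
  k=0: a=8, p=8, q=1
  k=1: a=1, p=9, q=1
  k=2: a=9, p=89, q=10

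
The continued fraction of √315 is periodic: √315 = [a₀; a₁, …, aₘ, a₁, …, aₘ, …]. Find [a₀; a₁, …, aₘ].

a₀ = ⌊√315⌋ = 17.
With m₀=0, d₀=1 and mₖ₊₁ = dₖaₖ − mₖ, dₖ₊₁ = (n − mₖ₊₁²)/dₖ, aₖ₊₁ = ⌊(a₀+mₖ₊₁)/dₖ₊₁⌋:
  k=1: m=17, d=26, a=1
  k=2: m=9, d=9, a=2
  k=3: m=9, d=26, a=1
  k=4: m=17, d=1, a=34
d=1 and a=2a₀=34 at k=4, so the next step gives (m, d) = (17, 26) again — its k=1 value — and the period has length 4.

[17; 1, 2, 1, 34]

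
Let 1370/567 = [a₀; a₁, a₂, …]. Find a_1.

2

1370 = 2·567 + 236   →  a_0 = 2
567 = 2·236 + 95   →  a_1 = 2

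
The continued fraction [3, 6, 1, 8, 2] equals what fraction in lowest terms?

Fold from the inside: start with 2/1.
  8 + 1/2 = 17/2
  1 + 2/17 = 19/17
  6 + 17/19 = 131/19
  3 + 19/131 = 412/131

412/131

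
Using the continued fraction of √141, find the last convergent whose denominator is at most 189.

√141 = [11; 1, 6, 1, 22, …] (period length 4).
Convergents:
  p_0/q_0 = 11/1
  p_1/q_1 = 12/1
  p_2/q_2 = 83/7
  p_3/q_3 = 95/8
  p_4/q_4 = 2173/183
  p_5/q_5 = 2268/191
q_4 = 183 ≤ 189 < 191 = q_5, so the answer is 2173/183.

2173/183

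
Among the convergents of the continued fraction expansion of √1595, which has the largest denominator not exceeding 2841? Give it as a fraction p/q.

51080/1279

√1595 = [39; 1, 14, 1, 78, …] (period length 4).
Convergents:
  p_0/q_0 = 39/1
  p_1/q_1 = 40/1
  p_2/q_2 = 599/15
  p_3/q_3 = 639/16
  p_4/q_4 = 50441/1263
  p_5/q_5 = 51080/1279
  p_6/q_6 = 765561/19169
q_5 = 1279 ≤ 2841 < 19169 = q_6, so the answer is 51080/1279.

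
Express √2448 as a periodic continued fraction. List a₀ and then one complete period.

[49; 2, 10, 2, 98]

a₀ = ⌊√2448⌋ = 49.
With m₀=0, d₀=1 and mₖ₊₁ = dₖaₖ − mₖ, dₖ₊₁ = (n − mₖ₊₁²)/dₖ, aₖ₊₁ = ⌊(a₀+mₖ₊₁)/dₖ₊₁⌋:
  k=1: m=49, d=47, a=2
  k=2: m=45, d=9, a=10
  k=3: m=45, d=47, a=2
  k=4: m=49, d=1, a=98
d=1 and a=2a₀=98 at k=4, so the next step gives (m, d) = (49, 47) again — its k=1 value — and the period has length 4.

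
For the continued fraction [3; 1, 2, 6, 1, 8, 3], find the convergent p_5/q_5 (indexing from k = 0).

Using pₖ = aₖpₖ₋₁ + pₖ₋₂, qₖ = aₖqₖ₋₁ + qₖ₋₂ (with p₋₁=1, p₋₂=0, q₋₁=0, q₋₂=1):
  k=0: a=3, p=3, q=1
  k=1: a=1, p=4, q=1
  k=2: a=2, p=11, q=3
  k=3: a=6, p=70, q=19
  k=4: a=1, p=81, q=22
  k=5: a=8, p=718, q=195

718/195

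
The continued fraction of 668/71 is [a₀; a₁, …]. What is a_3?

668 = 9·71 + 29   →  a_0 = 9
71 = 2·29 + 13   →  a_1 = 2
29 = 2·13 + 3   →  a_2 = 2
13 = 4·3 + 1   →  a_3 = 4

4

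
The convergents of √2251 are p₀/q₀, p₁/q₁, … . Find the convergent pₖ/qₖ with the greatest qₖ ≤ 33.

427/9

√2251 = [47; 2, 4, 47, 4, 2, 94, …] (period length 6).
Convergents:
  p_0/q_0 = 47/1
  p_1/q_1 = 95/2
  p_2/q_2 = 427/9
  p_3/q_3 = 20164/425
q_2 = 9 ≤ 33 < 425 = q_3, so the answer is 427/9.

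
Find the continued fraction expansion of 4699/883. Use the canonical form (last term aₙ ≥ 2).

4699 = 5*883 + 284
883 = 3*284 + 31
284 = 9*31 + 5
31 = 6*5 + 1
5 = 5*1 + 0  (stop)
So 4699/883 = [5; 3, 9, 6, 5].

[5; 3, 9, 6, 5]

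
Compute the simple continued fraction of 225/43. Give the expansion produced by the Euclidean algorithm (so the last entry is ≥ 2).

225 = 5*43 + 10
43 = 4*10 + 3
10 = 3*3 + 1
3 = 3*1 + 0  (stop)
So 225/43 = [5; 4, 3, 3].

[5; 4, 3, 3]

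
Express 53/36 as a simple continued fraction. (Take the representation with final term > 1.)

[1; 2, 8, 2]

53 = 1·36 + 17
36 = 2·17 + 2
17 = 8·2 + 1
2 = 2·1 + 0  (stop)
So 53/36 = [1; 2, 8, 2].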